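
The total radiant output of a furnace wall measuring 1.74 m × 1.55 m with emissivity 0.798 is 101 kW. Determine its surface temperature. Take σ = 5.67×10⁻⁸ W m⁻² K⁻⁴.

T ≈ 954 K

A = 1.74 × 1.55 = 2.70 m².
From P = εσAT⁴, T = (P / εσA)^(1/4) = (1.01×10^5 / (0.798 × 5.67×10⁻⁸ × 2.70))^(1/4).
T = (8.28×10^11)^(1/4) = 954 K.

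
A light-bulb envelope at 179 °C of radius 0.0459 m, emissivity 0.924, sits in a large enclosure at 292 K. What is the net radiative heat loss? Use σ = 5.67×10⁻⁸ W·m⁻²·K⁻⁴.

A = 4πr² = 4π × (0.0459)² = 0.0265 m².
Convert: 179 °C = 452 K.
Q = εσA(T⁴ − T_s⁴). T⁴ − T_s⁴ = (452)⁴ − (292)⁴ = 4.17×10^10 − 7.27×10^9 = 3.45×10^10 K⁴.
Q = 0.924 × 5.67×10⁻⁸ × 0.0265 × 3.45×10^10 = 47.8 W.

Q ≈ 47.8 W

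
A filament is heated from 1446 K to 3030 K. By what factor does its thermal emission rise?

ratio ≈ 19.3

P ∝ T⁴, so the ratio is (3030/1446)⁴ = (2.095)⁴ = 19.3.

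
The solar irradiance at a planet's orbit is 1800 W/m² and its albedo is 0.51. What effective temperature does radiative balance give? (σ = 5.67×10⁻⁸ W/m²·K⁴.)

T ≈ 250 K

Power absorbed = (1−a)S·πR²; power emitted = 4πR²σT⁴. Equating and cancelling πR²:
T = ((1−a)S / 4σ)^(1/4) = (882 / (4 × 5.67×10⁻⁸))^(1/4) = (3.89×10^9)^(1/4).
T = 250 K.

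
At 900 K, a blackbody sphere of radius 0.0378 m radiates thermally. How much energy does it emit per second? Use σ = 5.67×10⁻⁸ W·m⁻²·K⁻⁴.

P ≈ 668 W

A = 4πr² = 4π × (0.0378)² = 0.0180 m².
P = σAT⁴ = 5.67×10⁻⁸ × 0.0180 × (900)⁴ = 5.67×10⁻⁸ × 0.0180 × 6.56×10^11.
P = 668 W.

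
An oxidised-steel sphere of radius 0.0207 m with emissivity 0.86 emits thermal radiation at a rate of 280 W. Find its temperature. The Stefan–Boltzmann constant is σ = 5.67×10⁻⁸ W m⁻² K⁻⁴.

T ≈ 1020 K

A = 4πr² = 4π × (0.0207)² = 5.38×10^-3 m².
From P = εσAT⁴, T = (P / εσA)^(1/4) = (280 / (0.86 × 5.67×10⁻⁸ × 5.38×10^-3))^(1/4).
T = (1.07×10^12)^(1/4) = 1020 K.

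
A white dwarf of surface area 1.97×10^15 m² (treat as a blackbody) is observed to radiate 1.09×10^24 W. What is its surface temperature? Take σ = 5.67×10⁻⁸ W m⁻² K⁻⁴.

From P = σAT⁴, T = (P / σA)^(1/4) = (1.09×10^24 / (5.67×10⁻⁸ × 1.97×10^15))^(1/4).
T = (9.76×10^15)^(1/4) = 9940 K.

T ≈ 9940 K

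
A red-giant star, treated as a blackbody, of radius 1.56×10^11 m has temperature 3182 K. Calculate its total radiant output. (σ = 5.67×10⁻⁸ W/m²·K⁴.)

P ≈ 1.78×10^30 W

A = 4πr² = 4π × (1.56×10^11)² = 3.06×10^23 m².
P = σAT⁴ = 5.67×10⁻⁸ × 3.06×10^23 × (3182)⁴ = 5.67×10⁻⁸ × 3.06×10^23 × 1.03×10^14.
P = 1.78×10^30 W.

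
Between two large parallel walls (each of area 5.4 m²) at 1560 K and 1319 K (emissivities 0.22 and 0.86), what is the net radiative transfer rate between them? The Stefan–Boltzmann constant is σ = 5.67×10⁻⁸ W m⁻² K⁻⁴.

Q ≈ 1.88×10^5 W

For two large parallel gray plates, q = σ(T₁⁴ − T₂⁴) / (1/ε₁ + 1/ε₂ − 1).
1/ε₁ + 1/ε₂ − 1 = 1/0.22 + 1/0.86 − 1 = 4.708.
T₁⁴ − T₂⁴ = 5.92×10^12 − 3.03×10^12 = 2.90×10^12 K⁴.
q = 5.67×10⁻⁸ × 2.90×10^12 / 4.708 = 34900 W/m².
Q = q·A = 34900 × 5.4 = 1.88×10^5 W.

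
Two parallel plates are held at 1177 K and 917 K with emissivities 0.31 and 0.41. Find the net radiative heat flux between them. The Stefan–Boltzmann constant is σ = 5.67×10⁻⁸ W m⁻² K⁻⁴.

q ≈ 14700 W/m²

For two large parallel gray plates, q = σ(T₁⁴ − T₂⁴) / (1/ε₁ + 1/ε₂ − 1).
1/ε₁ + 1/ε₂ − 1 = 1/0.31 + 1/0.41 − 1 = 4.665.
T₁⁴ − T₂⁴ = 1.92×10^12 − 7.07×10^11 = 1.21×10^12 K⁴.
q = 5.67×10⁻⁸ × 1.21×10^12 / 4.665 = 14700 W/m².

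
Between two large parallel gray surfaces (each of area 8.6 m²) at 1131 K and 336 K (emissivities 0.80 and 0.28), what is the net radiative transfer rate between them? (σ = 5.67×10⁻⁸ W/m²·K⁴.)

Q ≈ 2.07×10^5 W

For two large parallel gray plates, q = σ(T₁⁴ − T₂⁴) / (1/ε₁ + 1/ε₂ − 1).
1/ε₁ + 1/ε₂ − 1 = 1/0.80 + 1/0.28 − 1 = 3.821.
T₁⁴ − T₂⁴ = 1.64×10^12 − 1.27×10^10 = 1.62×10^12 K⁴.
q = 5.67×10⁻⁸ × 1.62×10^12 / 3.821 = 24100 W/m².
Q = q·A = 24100 × 8.6 = 2.07×10^5 W.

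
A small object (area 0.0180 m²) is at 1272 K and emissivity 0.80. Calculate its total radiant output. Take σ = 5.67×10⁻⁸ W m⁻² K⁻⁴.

P ≈ 2140 W

P = εσAT⁴ = 0.80 × 5.67×10⁻⁸ × 0.0180 × (1272)⁴ = 0.80 × 5.67×10⁻⁸ × 0.0180 × 2.62×10^12.
P = 2140 W.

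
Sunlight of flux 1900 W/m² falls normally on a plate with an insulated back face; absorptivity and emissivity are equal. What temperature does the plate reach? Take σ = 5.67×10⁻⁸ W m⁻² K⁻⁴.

T ≈ 428 K

Absorbed flux αS = emitted flux εσT⁴ (one radiating face); with α = ε, T = (S/σ)^(1/4).
T = (1900 / 5.67×10⁻⁸)^(1/4) = (3.35×10^10)^(1/4).
T = 428 K.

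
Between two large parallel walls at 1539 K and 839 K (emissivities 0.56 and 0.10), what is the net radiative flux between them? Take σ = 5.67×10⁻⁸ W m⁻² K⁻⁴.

For two large parallel gray plates, q = σ(T₁⁴ − T₂⁴) / (1/ε₁ + 1/ε₂ − 1).
1/ε₁ + 1/ε₂ − 1 = 1/0.56 + 1/0.10 − 1 = 10.79.
T₁⁴ − T₂⁴ = 5.61×10^12 − 4.96×10^11 = 5.11×10^12 K⁴.
q = 5.67×10⁻⁸ × 5.11×10^12 / 10.79 = 26900 W/m².

q ≈ 26900 W/m²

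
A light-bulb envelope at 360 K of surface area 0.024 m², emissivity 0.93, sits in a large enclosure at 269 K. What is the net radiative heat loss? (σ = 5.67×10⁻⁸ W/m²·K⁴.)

Q ≈ 14.6 W

Q = εσA(T⁴ − T_s⁴). T⁴ − T_s⁴ = (360)⁴ − (269)⁴ = 1.68×10^10 − 5.24×10^9 = 1.16×10^10 K⁴.
Q = 0.93 × 5.67×10⁻⁸ × 0.0240 × 1.16×10^10 = 14.6 W.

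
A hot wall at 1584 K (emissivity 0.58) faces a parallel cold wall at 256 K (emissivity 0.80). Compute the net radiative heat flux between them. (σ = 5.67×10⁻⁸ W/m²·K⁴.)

For two large parallel gray plates, q = σ(T₁⁴ − T₂⁴) / (1/ε₁ + 1/ε₂ − 1).
1/ε₁ + 1/ε₂ − 1 = 1/0.58 + 1/0.80 − 1 = 1.974.
T₁⁴ − T₂⁴ = 6.30×10^12 − 4.29×10^9 = 6.29×10^12 K⁴.
q = 5.67×10⁻⁸ × 6.29×10^12 / 1.974 = 1.81×10^5 W/m².

q ≈ 1.81×10^5 W/m²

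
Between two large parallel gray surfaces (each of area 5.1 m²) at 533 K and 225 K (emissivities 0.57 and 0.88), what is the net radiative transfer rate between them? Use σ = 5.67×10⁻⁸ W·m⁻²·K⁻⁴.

For two large parallel gray plates, q = σ(T₁⁴ − T₂⁴) / (1/ε₁ + 1/ε₂ − 1).
1/ε₁ + 1/ε₂ − 1 = 1/0.57 + 1/0.88 − 1 = 1.891.
T₁⁴ − T₂⁴ = 8.07×10^10 − 2.56×10^9 = 7.81×10^10 K⁴.
q = 5.67×10⁻⁸ × 7.81×10^10 / 1.891 = 2340 W/m².
Q = q·A = 2340 × 5.1 = 12000 W.

Q ≈ 12000 W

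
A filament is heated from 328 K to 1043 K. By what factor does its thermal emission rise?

P ∝ T⁴, so the ratio is (1043/328)⁴ = (3.180)⁴ = 102.

ratio ≈ 102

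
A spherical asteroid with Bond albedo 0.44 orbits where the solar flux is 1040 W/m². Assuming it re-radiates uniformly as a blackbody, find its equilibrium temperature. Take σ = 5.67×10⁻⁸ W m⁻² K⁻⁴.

Power absorbed = (1−a)S·πR²; power emitted = 4πR²σT⁴. Equating and cancelling πR²:
T = ((1−a)S / 4σ)^(1/4) = (582 / (4 × 5.67×10⁻⁸))^(1/4) = (2.57×10^9)^(1/4).
T = 225 K.

T ≈ 225 K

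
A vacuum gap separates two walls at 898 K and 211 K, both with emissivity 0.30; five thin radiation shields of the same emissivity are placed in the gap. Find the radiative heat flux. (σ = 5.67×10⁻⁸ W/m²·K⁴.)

Each of the 6 gaps contributes resistance (2/ε − 1) = 2/0.30 − 1 = 5.667; total = 34.00.
q = σ(T₁⁴ − T₂⁴) / 34.00 = 5.67×10⁻⁸ × 6.48×10^11 / 34.00 = 1080 W/m².

q ≈ 1080 W/m²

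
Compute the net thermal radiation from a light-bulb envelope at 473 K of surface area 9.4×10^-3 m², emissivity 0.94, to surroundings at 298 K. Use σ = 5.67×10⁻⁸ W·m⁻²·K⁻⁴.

Q ≈ 21.1 W

Q = εσA(T⁴ − T_s⁴). T⁴ − T_s⁴ = (473)⁴ − (298)⁴ = 5.01×10^10 − 7.89×10^9 = 4.22×10^10 K⁴.
Q = 0.94 × 5.67×10⁻⁸ × 9.40×10^-3 × 4.22×10^10 = 21.1 W.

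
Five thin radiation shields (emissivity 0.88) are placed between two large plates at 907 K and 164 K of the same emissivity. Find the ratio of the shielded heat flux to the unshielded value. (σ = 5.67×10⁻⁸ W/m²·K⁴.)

With N identical shields there are N+1 = 6 gaps in series, each with the same radiative resistance, so the flux falls to 1/(N+1) of its unshielded value.

ratio ≈ 0.167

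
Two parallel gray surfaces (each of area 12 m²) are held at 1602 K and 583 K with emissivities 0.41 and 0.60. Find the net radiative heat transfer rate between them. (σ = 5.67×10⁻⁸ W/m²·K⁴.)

For two large parallel gray plates, q = σ(T₁⁴ − T₂⁴) / (1/ε₁ + 1/ε₂ − 1).
1/ε₁ + 1/ε₂ − 1 = 1/0.41 + 1/0.60 − 1 = 3.106.
T₁⁴ − T₂⁴ = 6.59×10^12 − 1.16×10^11 = 6.47×10^12 K⁴.
q = 5.67×10⁻⁸ × 6.47×10^12 / 3.106 = 1.18×10^5 W/m².
Q = q·A = 1.18×10^5 × 12 = 1.42×10^6 W.

Q ≈ 1.42×10^6 W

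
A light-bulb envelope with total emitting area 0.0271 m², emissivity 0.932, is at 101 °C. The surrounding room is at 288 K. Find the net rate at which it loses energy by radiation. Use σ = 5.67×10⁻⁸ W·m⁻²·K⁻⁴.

Convert: 101 °C = 374 K.
Q = εσA(T⁴ − T_s⁴). T⁴ − T_s⁴ = (374)⁴ − (288)⁴ = 1.96×10^10 − 6.88×10^9 = 1.27×10^10 K⁴.
Q = 0.932 × 5.67×10⁻⁸ × 0.0271 × 1.27×10^10 = 18.2 W.

Q ≈ 18.2 W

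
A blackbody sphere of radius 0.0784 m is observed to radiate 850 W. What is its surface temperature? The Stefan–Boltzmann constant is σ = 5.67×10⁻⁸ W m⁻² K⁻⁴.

T ≈ 664 K

A = 4πr² = 4π × (0.0784)² = 0.0772 m².
From P = σAT⁴, T = (P / σA)^(1/4) = (850 / (5.67×10⁻⁸ × 0.0772))^(1/4).
T = (1.94×10^11)^(1/4) = 664 K.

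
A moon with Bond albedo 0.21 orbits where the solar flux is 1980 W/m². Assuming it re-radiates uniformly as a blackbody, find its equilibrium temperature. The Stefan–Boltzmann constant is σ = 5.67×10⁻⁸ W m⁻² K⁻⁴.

Power absorbed = (1−a)S·πR²; power emitted = 4πR²σT⁴. Equating and cancelling πR²:
T = ((1−a)S / 4σ)^(1/4) = (1560 / (4 × 5.67×10⁻⁸))^(1/4) = (6.90×10^9)^(1/4).
T = 288 K.

T ≈ 288 K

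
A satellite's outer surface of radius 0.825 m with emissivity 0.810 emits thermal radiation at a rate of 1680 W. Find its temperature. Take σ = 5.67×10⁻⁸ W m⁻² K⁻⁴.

A = 4πr² = 4π × (0.825)² = 8.55 m².
From P = εσAT⁴, T = (P / εσA)^(1/4) = (1680 / (0.810 × 5.67×10⁻⁸ × 8.55))^(1/4).
T = (4.28×10^9)^(1/4) = 256 K.

T ≈ 256 K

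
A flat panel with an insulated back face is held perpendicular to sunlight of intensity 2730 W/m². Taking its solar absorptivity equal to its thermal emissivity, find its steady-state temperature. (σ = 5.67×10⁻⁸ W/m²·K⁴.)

Absorbed flux αS = emitted flux εσT⁴ (one radiating face); with α = ε, T = (S/σ)^(1/4).
T = (2730 / 5.67×10⁻⁸)^(1/4) = (4.81×10^10)^(1/4).
T = 468 K.

T ≈ 468 K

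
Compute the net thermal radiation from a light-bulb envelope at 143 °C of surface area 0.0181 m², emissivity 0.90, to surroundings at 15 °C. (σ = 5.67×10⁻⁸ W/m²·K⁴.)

Q ≈ 21.3 W

Convert: 143 °C = 416 K; 15 °C = 288 K.
Q = εσA(T⁴ − T_s⁴). T⁴ − T_s⁴ = (416)⁴ − (288)⁴ = 2.99×10^10 − 6.88×10^9 = 2.31×10^10 K⁴.
Q = 0.90 × 5.67×10⁻⁸ × 0.0181 × 2.31×10^10 = 21.3 W.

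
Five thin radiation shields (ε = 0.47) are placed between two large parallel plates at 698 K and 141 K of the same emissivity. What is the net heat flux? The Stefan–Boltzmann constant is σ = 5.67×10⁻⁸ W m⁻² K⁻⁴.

Each of the 6 gaps contributes resistance (2/ε − 1) = 2/0.47 − 1 = 3.255; total = 19.53.
q = σ(T₁⁴ − T₂⁴) / 19.53 = 5.67×10⁻⁸ × 2.37×10^11 / 19.53 = 688 W/m².

q ≈ 688 W/m²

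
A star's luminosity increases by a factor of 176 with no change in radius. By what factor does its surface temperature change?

P ∝ T⁴ ⇒ T ∝ P^(1/4), so T scales by (176)^(1/4) = 3.64.

factor ≈ 3.64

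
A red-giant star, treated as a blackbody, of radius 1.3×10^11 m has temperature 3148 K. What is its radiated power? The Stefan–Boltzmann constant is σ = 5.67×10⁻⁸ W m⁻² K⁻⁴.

A = 4πr² = 4π × (1.3×10^11)² = 2.12×10^23 m².
P = σAT⁴ = 5.67×10⁻⁸ × 2.12×10^23 × (3148)⁴ = 5.67×10⁻⁸ × 2.12×10^23 × 9.82×10^13.
P = 1.18×10^30 W.

P ≈ 1.18×10^30 W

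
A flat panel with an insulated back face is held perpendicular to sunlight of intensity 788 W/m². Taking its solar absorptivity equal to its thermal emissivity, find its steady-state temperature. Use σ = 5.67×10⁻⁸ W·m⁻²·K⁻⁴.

Absorbed flux αS = emitted flux εσT⁴ (one radiating face); with α = ε, T = (S/σ)^(1/4).
T = (788 / 5.67×10⁻⁸)^(1/4) = (1.39×10^10)^(1/4).
T = 343 K.

T ≈ 343 K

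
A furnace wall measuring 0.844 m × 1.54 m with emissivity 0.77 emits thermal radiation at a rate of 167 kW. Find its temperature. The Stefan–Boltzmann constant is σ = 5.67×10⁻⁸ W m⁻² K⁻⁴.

T ≈ 1310 K

A = 0.844 × 1.54 = 1.30 m².
From P = εσAT⁴, T = (P / εσA)^(1/4) = (1.67×10^5 / (0.77 × 5.67×10⁻⁸ × 1.30))^(1/4).
T = (2.94×10^12)^(1/4) = 1310 K.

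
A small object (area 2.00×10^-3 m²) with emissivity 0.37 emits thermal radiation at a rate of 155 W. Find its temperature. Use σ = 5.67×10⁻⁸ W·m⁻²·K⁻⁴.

T ≈ 1390 K

From P = εσAT⁴, T = (P / εσA)^(1/4) = (155 / (0.37 × 5.67×10⁻⁸ × 2.00×10^-3))^(1/4).
T = (3.69×10^12)^(1/4) = 1390 K.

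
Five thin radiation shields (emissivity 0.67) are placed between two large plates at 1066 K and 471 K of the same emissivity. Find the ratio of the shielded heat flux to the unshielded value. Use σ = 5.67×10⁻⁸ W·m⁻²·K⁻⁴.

ratio ≈ 0.167

With N identical shields there are N+1 = 6 gaps in series, each with the same radiative resistance, so the flux falls to 1/(N+1) of its unshielded value.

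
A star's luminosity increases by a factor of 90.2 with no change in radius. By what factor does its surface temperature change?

P ∝ T⁴ ⇒ T ∝ P^(1/4), so T scales by (90.2)^(1/4) = 3.08.

factor ≈ 3.08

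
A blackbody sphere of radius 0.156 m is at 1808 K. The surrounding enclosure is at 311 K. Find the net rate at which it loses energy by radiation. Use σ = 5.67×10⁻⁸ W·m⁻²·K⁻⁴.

A = 4πr² = 4π × (0.156)² = 0.306 m².
Q = σA(T⁴ − T_s⁴). T⁴ − T_s⁴ = (1808)⁴ − (311)⁴ = 1.07×10^13 − 9.35×10^9 = 1.07×10^13 K⁴.
Q = 5.67×10⁻⁸ × 0.306 × 1.07×10^13 = 1.85×10^5 W.

Q ≈ 1.85×10^5 W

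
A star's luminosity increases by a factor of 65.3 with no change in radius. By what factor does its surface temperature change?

factor ≈ 2.84

P ∝ T⁴ ⇒ T ∝ P^(1/4), so T scales by (65.3)^(1/4) = 2.84.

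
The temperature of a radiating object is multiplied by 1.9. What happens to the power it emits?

P ∝ T⁴, so the power scales as (1.9)⁴ = 13.0.

factor ≈ 13.0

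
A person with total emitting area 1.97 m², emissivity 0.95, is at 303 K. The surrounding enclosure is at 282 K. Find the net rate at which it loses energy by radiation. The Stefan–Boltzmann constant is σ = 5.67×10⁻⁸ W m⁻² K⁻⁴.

Q ≈ 223 W

Q = εσA(T⁴ − T_s⁴). T⁴ − T_s⁴ = (303)⁴ − (282)⁴ = 8.43×10^9 − 6.32×10^9 = 2.10×10^9 K⁴.
Q = 0.95 × 5.67×10⁻⁸ × 1.97 × 2.10×10^9 = 223 W.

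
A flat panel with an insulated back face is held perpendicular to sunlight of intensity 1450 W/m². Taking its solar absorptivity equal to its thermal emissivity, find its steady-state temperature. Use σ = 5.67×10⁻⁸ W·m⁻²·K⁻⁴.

T ≈ 400 K

Absorbed flux αS = emitted flux εσT⁴ (one radiating face); with α = ε, T = (S/σ)^(1/4).
T = (1450 / 5.67×10⁻⁸)^(1/4) = (2.56×10^10)^(1/4).
T = 400 K.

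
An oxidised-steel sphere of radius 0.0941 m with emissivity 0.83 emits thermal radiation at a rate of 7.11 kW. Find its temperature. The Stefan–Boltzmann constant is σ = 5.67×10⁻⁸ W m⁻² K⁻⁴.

A = 4πr² = 4π × (0.0941)² = 0.111 m².
From P = εσAT⁴, T = (P / εσA)^(1/4) = (7110 / (0.83 × 5.67×10⁻⁸ × 0.111))^(1/4).
T = (1.36×10^12)^(1/4) = 1080 K.

T ≈ 1080 K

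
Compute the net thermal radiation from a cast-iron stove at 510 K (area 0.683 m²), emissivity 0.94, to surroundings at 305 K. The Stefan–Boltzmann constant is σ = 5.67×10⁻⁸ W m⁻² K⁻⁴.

Q = εσA(T⁴ − T_s⁴). T⁴ − T_s⁴ = (510)⁴ − (305)⁴ = 6.77×10^10 − 8.65×10^9 = 5.90×10^10 K⁴.
Q = 0.94 × 5.67×10⁻⁸ × 0.683 × 5.90×10^10 = 2150 W.

Q ≈ 2150 W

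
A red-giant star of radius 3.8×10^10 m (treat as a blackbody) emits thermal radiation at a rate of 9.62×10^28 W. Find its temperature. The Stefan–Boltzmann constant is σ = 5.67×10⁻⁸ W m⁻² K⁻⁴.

T ≈ 3110 K

A = 4πr² = 4π × (3.8×10^10)² = 1.81×10^22 m².
From P = σAT⁴, T = (P / σA)^(1/4) = (9.62×10^28 / (5.67×10⁻⁸ × 1.81×10^22))^(1/4).
T = (9.35×10^13)^(1/4) = 3110 K.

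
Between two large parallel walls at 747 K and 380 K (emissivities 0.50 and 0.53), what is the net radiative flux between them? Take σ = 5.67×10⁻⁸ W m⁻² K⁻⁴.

q ≈ 5710 W/m²

For two large parallel gray plates, q = σ(T₁⁴ − T₂⁴) / (1/ε₁ + 1/ε₂ − 1).
1/ε₁ + 1/ε₂ − 1 = 1/0.50 + 1/0.53 − 1 = 2.887.
T₁⁴ − T₂⁴ = 3.11×10^11 − 2.09×10^10 = 2.91×10^11 K⁴.
q = 5.67×10⁻⁸ × 2.91×10^11 / 2.887 = 5710 W/m².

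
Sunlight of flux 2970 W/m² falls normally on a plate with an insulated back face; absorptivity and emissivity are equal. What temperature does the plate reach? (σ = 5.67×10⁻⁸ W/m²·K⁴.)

Absorbed flux αS = emitted flux εσT⁴ (one radiating face); with α = ε, T = (S/σ)^(1/4).
T = (2970 / 5.67×10⁻⁸)^(1/4) = (5.24×10^10)^(1/4).
T = 478 K.

T ≈ 478 K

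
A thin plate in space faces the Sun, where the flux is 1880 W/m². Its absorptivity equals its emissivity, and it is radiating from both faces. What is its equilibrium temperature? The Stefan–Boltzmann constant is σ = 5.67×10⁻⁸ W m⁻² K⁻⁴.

T ≈ 359 K

Absorbed flux αS = emitted flux 2εσT⁴ per unit area; with α = ε this gives T = (S/2σ)^(1/4).
T = (1880 / (2 × 5.67×10⁻⁸))^(1/4) = (1.66×10^10)^(1/4).
T = 359 K.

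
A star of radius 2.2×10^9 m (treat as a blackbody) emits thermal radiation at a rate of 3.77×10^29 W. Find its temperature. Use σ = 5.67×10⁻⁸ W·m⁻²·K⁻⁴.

A = 4πr² = 4π × (2.2×10^9)² = 6.08×10^19 m².
From P = σAT⁴, T = (P / σA)^(1/4) = (3.77×10^29 / (5.67×10⁻⁸ × 6.08×10^19))^(1/4).
T = (1.09×10^17)^(1/4) = 18200 K.

T ≈ 18200 K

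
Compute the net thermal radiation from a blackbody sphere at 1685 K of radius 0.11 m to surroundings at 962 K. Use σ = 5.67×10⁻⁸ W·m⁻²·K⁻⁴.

A = 4πr² = 4π × (0.11)² = 0.152 m².
Q = σA(T⁴ − T_s⁴). T⁴ − T_s⁴ = (1685)⁴ − (962)⁴ = 8.06×10^12 − 8.56×10^11 = 7.20×10^12 K⁴.
Q = 5.67×10⁻⁸ × 0.152 × 7.20×10^12 = 62100 W.

Q ≈ 62100 W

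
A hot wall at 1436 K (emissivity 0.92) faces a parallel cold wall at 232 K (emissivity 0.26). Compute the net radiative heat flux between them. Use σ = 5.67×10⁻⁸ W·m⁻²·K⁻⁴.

q ≈ 61300 W/m²

For two large parallel gray plates, q = σ(T₁⁴ − T₂⁴) / (1/ε₁ + 1/ε₂ − 1).
1/ε₁ + 1/ε₂ − 1 = 1/0.92 + 1/0.26 − 1 = 3.933.
T₁⁴ − T₂⁴ = 4.25×10^12 − 2.90×10^9 = 4.25×10^12 K⁴.
q = 5.67×10⁻⁸ × 4.25×10^12 / 3.933 = 61300 W/m².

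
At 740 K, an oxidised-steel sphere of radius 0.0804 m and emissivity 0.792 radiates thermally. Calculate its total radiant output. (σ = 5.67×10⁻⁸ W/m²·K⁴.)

A = 4πr² = 4π × (0.0804)² = 0.0812 m².
Stefan–Boltzmann: P = εσAT⁴ = 0.792 × 5.67×10⁻⁸ × 0.0812 × (740)⁴ = 0.792 × 5.67×10⁻⁸ × 0.0812 × 3.00×10^11.
P = 1090 W.

P ≈ 1090 W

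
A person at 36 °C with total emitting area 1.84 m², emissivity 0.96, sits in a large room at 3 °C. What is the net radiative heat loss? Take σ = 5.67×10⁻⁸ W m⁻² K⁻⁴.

Q ≈ 332 W

Convert: 36 °C = 309 K; 3 °C = 276 K.
Q = εσA(T⁴ − T_s⁴). T⁴ − T_s⁴ = (309)⁴ − (276)⁴ = 9.12×10^9 − 5.80×10^9 = 3.31×10^9 K⁴.
Q = 0.96 × 5.67×10⁻⁸ × 1.84 × 3.31×10^9 = 332 W.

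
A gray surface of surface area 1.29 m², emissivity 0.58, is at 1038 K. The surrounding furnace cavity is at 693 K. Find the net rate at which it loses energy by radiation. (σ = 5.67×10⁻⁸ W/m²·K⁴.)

Q ≈ 39500 W

Q = εσA(T⁴ − T_s⁴). T⁴ − T_s⁴ = (1038)⁴ − (693)⁴ = 1.16×10^12 − 2.31×10^11 = 9.30×10^11 K⁴.
Q = 0.58 × 5.67×10⁻⁸ × 1.29 × 9.30×10^11 = 39500 W.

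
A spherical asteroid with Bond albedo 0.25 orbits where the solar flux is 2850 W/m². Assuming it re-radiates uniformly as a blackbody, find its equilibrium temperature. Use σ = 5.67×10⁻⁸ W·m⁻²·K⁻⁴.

T ≈ 312 K

Power absorbed = (1−a)S·πR²; power emitted = 4πR²σT⁴. Equating and cancelling πR²:
T = ((1−a)S / 4σ)^(1/4) = (2140 / (4 × 5.67×10⁻⁸))^(1/4) = (9.42×10^9)^(1/4).
T = 312 K.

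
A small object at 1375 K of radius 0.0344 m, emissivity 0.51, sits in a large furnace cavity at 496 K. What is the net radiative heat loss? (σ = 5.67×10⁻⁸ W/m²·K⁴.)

A = 4πr² = 4π × (0.0344)² = 0.0149 m².
Q = εσA(T⁴ − T_s⁴). T⁴ − T_s⁴ = (1375)⁴ − (496)⁴ = 3.57×10^12 − 6.05×10^10 = 3.51×10^12 K⁴.
Q = 0.51 × 5.67×10⁻⁸ × 0.0149 × 3.51×10^12 = 1510 W.

Q ≈ 1510 W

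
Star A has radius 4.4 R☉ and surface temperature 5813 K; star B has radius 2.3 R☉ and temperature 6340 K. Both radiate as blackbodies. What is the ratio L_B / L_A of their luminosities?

L = 4πR²σT⁴ ∝ R²T⁴, so L_B/L_A = (2.3/4.4)² × (6340/5813)⁴ = 0.273 × 1.41 = 0.387.

L_B/L_A ≈ 0.387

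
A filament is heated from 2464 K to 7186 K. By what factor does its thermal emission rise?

ratio ≈ 72.3

P ∝ T⁴, so the ratio is (7186/2464)⁴ = (2.916)⁴ = 72.3.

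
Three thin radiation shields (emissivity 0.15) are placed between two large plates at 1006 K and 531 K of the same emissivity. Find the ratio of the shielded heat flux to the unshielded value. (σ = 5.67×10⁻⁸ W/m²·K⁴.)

ratio ≈ 0.250

With N identical shields there are N+1 = 4 gaps in series, each with the same radiative resistance, so the flux falls to 1/(N+1) of its unshielded value.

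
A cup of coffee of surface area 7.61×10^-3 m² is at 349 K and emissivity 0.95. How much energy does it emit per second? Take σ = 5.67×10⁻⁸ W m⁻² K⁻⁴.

Stefan–Boltzmann: P = εσAT⁴ = 0.95 × 5.67×10⁻⁸ × 7.61×10^-3 × (349)⁴ = 0.95 × 5.67×10⁻⁸ × 7.61×10^-3 × 1.48×10^10.
P = 6.08 W.

P ≈ 6.08 W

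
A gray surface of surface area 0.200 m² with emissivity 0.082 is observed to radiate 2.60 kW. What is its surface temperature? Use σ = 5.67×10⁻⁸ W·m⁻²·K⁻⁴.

From P = εσAT⁴, T = (P / εσA)^(1/4) = (2600 / (0.082 × 5.67×10⁻⁸ × 0.200))^(1/4).
T = (2.80×10^12)^(1/4) = 1290 K.

T ≈ 1290 K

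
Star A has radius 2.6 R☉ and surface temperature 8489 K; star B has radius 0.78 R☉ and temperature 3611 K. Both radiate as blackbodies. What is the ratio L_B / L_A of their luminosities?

L = 4πR²σT⁴ ∝ R²T⁴, so L_B/L_A = (0.78/2.6)² × (3611/8489)⁴ = 0.0900 × 0.0327 = 2.95×10^-3.

L_B/L_A ≈ 2.95×10^-3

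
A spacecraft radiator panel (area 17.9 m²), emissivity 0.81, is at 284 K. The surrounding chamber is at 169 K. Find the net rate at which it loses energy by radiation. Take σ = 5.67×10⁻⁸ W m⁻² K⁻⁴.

Q = εσA(T⁴ − T_s⁴). T⁴ − T_s⁴ = (284)⁴ − (169)⁴ = 6.51×10^9 − 8.16×10^8 = 5.69×10^9 K⁴.
Q = 0.81 × 5.67×10⁻⁸ × 17.9 × 5.69×10^9 = 4680 W.

Q ≈ 4680 W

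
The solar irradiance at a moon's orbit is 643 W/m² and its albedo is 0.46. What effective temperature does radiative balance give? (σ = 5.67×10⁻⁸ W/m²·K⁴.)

T ≈ 198 K

Power absorbed = (1−a)S·πR²; power emitted = 4πR²σT⁴. Equating and cancelling πR²:
T = ((1−a)S / 4σ)^(1/4) = (347 / (4 × 5.67×10⁻⁸))^(1/4) = (1.53×10^9)^(1/4).
T = 198 K.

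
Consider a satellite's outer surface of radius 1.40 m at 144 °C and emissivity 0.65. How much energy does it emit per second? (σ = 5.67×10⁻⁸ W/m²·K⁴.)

P ≈ 27400 W

A = 4πr² = 4π × (1.40)² = 24.6 m².
144 °C = 417 K.
P = εσAT⁴ = 0.65 × 5.67×10⁻⁸ × 24.6 × (417)⁴ = 0.65 × 5.67×10⁻⁸ × 24.6 × 3.02×10^10.
P = 27400 W.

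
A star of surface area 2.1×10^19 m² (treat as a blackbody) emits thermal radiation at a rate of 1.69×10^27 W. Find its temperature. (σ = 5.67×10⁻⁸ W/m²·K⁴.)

T ≈ 6140 K

From P = σAT⁴, T = (P / σA)^(1/4) = (1.69×10^27 / (5.67×10⁻⁸ × 2.10×10^19))^(1/4).
T = (1.42×10^15)^(1/4) = 6140 K.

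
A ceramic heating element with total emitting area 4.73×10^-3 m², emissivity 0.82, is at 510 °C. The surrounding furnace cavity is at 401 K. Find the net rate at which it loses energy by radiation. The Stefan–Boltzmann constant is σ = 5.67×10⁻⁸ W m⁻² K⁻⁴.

Q ≈ 77.0 W

Convert: 510 °C = 783 K.
Q = εσA(T⁴ − T_s⁴). T⁴ − T_s⁴ = (783)⁴ − (401)⁴ = 3.76×10^11 − 2.59×10^10 = 3.50×10^11 K⁴.
Q = 0.82 × 5.67×10⁻⁸ × 4.73×10^-3 × 3.50×10^11 = 77.0 W.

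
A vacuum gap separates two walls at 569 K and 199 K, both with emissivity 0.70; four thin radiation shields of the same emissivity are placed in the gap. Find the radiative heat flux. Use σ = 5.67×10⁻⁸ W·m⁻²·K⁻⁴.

Each of the 5 gaps contributes resistance (2/ε − 1) = 2/0.70 − 1 = 1.857; total = 9.286.
q = σ(T₁⁴ − T₂⁴) / 9.286 = 5.67×10⁻⁸ × 1.03×10^11 / 9.286 = 630 W/m².

q ≈ 630 W/m²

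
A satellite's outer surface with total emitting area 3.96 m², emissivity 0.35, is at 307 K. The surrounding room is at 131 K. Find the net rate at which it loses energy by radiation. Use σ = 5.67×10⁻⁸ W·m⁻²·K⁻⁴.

Q ≈ 675 W

Q = εσA(T⁴ − T_s⁴). T⁴ − T_s⁴ = (307)⁴ − (131)⁴ = 8.88×10^9 − 2.94×10^8 = 8.59×10^9 K⁴.
Q = 0.35 × 5.67×10⁻⁸ × 3.96 × 8.59×10^9 = 675 W.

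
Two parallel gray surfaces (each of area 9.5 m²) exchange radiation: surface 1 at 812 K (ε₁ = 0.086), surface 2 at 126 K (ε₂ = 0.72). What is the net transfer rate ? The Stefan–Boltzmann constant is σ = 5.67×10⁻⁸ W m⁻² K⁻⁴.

For two large parallel gray plates, q = σ(T₁⁴ − T₂⁴) / (1/ε₁ + 1/ε₂ − 1).
1/ε₁ + 1/ε₂ − 1 = 1/0.086 + 1/0.72 − 1 = 12.02.
T₁⁴ − T₂⁴ = 4.35×10^11 − 2.52×10^8 = 4.34×10^11 K⁴.
q = 5.67×10⁻⁸ × 4.34×10^11 / 12.02 = 2050 W/m².
Q = q·A = 2050 × 9.5 = 19500 W.

Q ≈ 19500 W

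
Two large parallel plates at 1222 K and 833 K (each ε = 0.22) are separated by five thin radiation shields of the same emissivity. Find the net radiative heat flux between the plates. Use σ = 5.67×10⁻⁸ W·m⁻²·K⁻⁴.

Each of the 6 gaps contributes resistance (2/ε − 1) = 2/0.22 − 1 = 8.091; total = 48.55.
q = σ(T₁⁴ − T₂⁴) / 48.55 = 5.67×10⁻⁸ × 1.75×10^12 / 48.55 = 2040 W/m².

q ≈ 2040 W/m²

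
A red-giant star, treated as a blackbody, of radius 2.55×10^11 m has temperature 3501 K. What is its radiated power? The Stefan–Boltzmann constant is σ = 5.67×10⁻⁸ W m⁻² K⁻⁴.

A = 4πr² = 4π × (2.55×10^11)² = 8.17×10^23 m².
P = σAT⁴ = 5.67×10⁻⁸ × 8.17×10^23 × (3501)⁴ = 5.67×10⁻⁸ × 8.17×10^23 × 1.50×10^14.
P = 6.96×10^30 W.

P ≈ 6.96×10^30 W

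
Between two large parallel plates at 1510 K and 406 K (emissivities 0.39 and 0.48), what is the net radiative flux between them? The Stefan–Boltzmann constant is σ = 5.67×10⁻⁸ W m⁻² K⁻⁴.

For two large parallel gray plates, q = σ(T₁⁴ − T₂⁴) / (1/ε₁ + 1/ε₂ − 1).
1/ε₁ + 1/ε₂ − 1 = 1/0.39 + 1/0.48 − 1 = 3.647.
T₁⁴ − T₂⁴ = 5.20×10^12 − 2.72×10^10 = 5.17×10^12 K⁴.
q = 5.67×10⁻⁸ × 5.17×10^12 / 3.647 = 80400 W/m².

q ≈ 80400 W/m²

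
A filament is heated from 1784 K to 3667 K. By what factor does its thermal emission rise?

ratio ≈ 17.9

P ∝ T⁴, so the ratio is (3667/1784)⁴ = (2.055)⁴ = 17.9.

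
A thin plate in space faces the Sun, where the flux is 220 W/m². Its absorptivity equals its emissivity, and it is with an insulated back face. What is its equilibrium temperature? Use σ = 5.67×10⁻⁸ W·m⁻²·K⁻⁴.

Absorbed flux αS = emitted flux εσT⁴ (one radiating face); with α = ε, T = (S/σ)^(1/4).
T = (220 / 5.67×10⁻⁸)^(1/4) = (3.88×10^9)^(1/4).
T = 250 K.

T ≈ 250 K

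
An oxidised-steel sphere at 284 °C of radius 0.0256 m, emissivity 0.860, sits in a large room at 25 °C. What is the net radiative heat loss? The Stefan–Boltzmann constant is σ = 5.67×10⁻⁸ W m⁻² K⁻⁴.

A = 4πr² = 4π × (0.0256)² = 8.24×10^-3 m².
Convert: 284 °C = 557 K; 25 °C = 298 K.
Q = εσA(T⁴ − T_s⁴). T⁴ − T_s⁴ = (557)⁴ − (298)⁴ = 9.63×10^10 − 7.89×10^9 = 8.84×10^10 K⁴.
Q = 0.860 × 5.67×10⁻⁸ × 8.24×10^-3 × 8.84×10^10 = 35.5 W.

Q ≈ 35.5 W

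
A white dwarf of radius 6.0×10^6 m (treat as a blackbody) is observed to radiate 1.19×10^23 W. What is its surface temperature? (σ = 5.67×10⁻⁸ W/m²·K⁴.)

A = 4πr² = 4π × (6.0×10^6)² = 4.52×10^14 m².
From P = σAT⁴, T = (P / σA)^(1/4) = (1.19×10^23 / (5.67×10⁻⁸ × 4.52×10^14))^(1/4).
T = (4.64×10^15)^(1/4) = 8250 K.

T ≈ 8250 K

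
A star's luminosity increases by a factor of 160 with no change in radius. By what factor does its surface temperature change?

factor ≈ 3.56

P ∝ T⁴ ⇒ T ∝ P^(1/4), so T scales by (160)^(1/4) = 3.56.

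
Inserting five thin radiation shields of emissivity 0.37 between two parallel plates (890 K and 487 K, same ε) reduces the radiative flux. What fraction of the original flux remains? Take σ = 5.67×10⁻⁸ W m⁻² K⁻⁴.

With N identical shields there are N+1 = 6 gaps in series, each with the same radiative resistance, so the flux falls to 1/(N+1) of its unshielded value.

ratio ≈ 0.167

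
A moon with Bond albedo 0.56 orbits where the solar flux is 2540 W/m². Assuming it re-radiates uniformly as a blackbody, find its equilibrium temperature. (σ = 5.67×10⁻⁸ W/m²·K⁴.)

Power absorbed = (1−a)S·πR²; power emitted = 4πR²σT⁴. Equating and cancelling πR²:
T = ((1−a)S / 4σ)^(1/4) = (1120 / (4 × 5.67×10⁻⁸))^(1/4) = (4.93×10^9)^(1/4).
T = 265 K.

T ≈ 265 K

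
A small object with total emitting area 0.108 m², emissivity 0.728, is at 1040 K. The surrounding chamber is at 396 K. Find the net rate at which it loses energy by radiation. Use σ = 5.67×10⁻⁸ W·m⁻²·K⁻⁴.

Q = εσA(T⁴ − T_s⁴). T⁴ − T_s⁴ = (1040)⁴ − (396)⁴ = 1.17×10^12 − 2.46×10^10 = 1.15×10^12 K⁴.
Q = 0.728 × 5.67×10⁻⁸ × 0.108 × 1.15×10^12 = 5110 W.

Q ≈ 5110 W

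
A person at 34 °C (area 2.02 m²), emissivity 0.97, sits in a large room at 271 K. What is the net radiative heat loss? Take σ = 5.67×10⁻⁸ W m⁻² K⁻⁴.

Convert: 34 °C = 307 K.
Q = εσA(T⁴ − T_s⁴). T⁴ − T_s⁴ = (307)⁴ − (271)⁴ = 8.88×10^9 − 5.39×10^9 = 3.49×10^9 K⁴.
Q = 0.97 × 5.67×10⁻⁸ × 2.02 × 3.49×10^9 = 388 W.

Q ≈ 388 W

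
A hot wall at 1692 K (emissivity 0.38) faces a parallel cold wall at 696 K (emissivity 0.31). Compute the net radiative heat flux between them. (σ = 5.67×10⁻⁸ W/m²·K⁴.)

For two large parallel gray plates, q = σ(T₁⁴ − T₂⁴) / (1/ε₁ + 1/ε₂ − 1).
1/ε₁ + 1/ε₂ − 1 = 1/0.38 + 1/0.31 − 1 = 4.857.
T₁⁴ − T₂⁴ = 8.20×10^12 − 2.35×10^11 = 7.96×10^12 K⁴.
q = 5.67×10⁻⁸ × 7.96×10^12 / 4.857 = 92900 W/m².

q ≈ 92900 W/m²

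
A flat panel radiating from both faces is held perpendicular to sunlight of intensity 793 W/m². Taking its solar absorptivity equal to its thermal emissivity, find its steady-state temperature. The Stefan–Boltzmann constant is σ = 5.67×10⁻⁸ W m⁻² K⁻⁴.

Absorbed flux αS = emitted flux 2εσT⁴ per unit area; with α = ε this gives T = (S/2σ)^(1/4).
T = (793 / (2 × 5.67×10⁻⁸))^(1/4) = (6.99×10^9)^(1/4).
T = 289 K.

T ≈ 289 K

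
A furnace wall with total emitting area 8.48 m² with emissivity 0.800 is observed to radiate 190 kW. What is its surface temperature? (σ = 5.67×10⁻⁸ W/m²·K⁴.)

From P = εσAT⁴, T = (P / εσA)^(1/4) = (1.90×10^5 / (0.800 × 5.67×10⁻⁸ × 8.48))^(1/4).
T = (4.94×10^11)^(1/4) = 838 K.

T ≈ 838 K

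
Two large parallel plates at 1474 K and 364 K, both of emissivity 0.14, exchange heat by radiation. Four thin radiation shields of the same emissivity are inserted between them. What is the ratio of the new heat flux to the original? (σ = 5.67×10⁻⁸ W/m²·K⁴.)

With N identical shields there are N+1 = 5 gaps in series, each with the same radiative resistance, so the flux falls to 1/(N+1) of its unshielded value.

ratio ≈ 0.200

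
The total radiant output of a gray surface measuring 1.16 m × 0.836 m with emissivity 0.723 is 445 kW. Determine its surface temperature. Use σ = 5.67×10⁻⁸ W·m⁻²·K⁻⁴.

T ≈ 1830 K

A = 1.16 × 0.836 = 0.970 m².
From P = εσAT⁴, T = (P / εσA)^(1/4) = (4.45×10^5 / (0.723 × 5.67×10⁻⁸ × 0.970))^(1/4).
T = (1.12×10^13)^(1/4) = 1830 K.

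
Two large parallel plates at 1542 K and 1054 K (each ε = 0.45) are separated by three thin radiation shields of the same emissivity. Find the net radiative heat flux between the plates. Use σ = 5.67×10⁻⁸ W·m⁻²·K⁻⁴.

Each of the 4 gaps contributes resistance (2/ε − 1) = 2/0.45 − 1 = 3.444; total = 13.78.
q = σ(T₁⁴ − T₂⁴) / 13.78 = 5.67×10⁻⁸ × 4.42×10^12 / 13.78 = 18200 W/m².

q ≈ 18200 W/m²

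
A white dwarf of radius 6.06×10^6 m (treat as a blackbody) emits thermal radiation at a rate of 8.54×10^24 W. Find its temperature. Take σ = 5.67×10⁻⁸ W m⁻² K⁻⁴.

T ≈ 23900 K

A = 4πr² = 4π × (6.06×10^6)² = 4.61×10^14 m².
From P = σAT⁴, T = (P / σA)^(1/4) = (8.54×10^24 / (5.67×10⁻⁸ × 4.61×10^14))^(1/4).
T = (3.26×10^17)^(1/4) = 23900 K.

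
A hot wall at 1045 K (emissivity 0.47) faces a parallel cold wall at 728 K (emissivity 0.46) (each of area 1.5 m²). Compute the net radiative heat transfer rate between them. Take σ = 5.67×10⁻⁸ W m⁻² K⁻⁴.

For two large parallel gray plates, q = σ(T₁⁴ − T₂⁴) / (1/ε₁ + 1/ε₂ − 1).
1/ε₁ + 1/ε₂ − 1 = 1/0.47 + 1/0.46 − 1 = 3.302.
T₁⁴ − T₂⁴ = 1.19×10^12 − 2.81×10^11 = 9.12×10^11 K⁴.
q = 5.67×10⁻⁸ × 9.12×10^11 / 3.302 = 15700 W/m².
Q = q·A = 15700 × 1.5 = 23500 W.

Q ≈ 23500 W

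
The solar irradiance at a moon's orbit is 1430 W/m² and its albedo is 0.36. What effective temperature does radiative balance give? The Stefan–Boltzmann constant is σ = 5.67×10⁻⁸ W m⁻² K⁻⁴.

T ≈ 252 K

Power absorbed = (1−a)S·πR²; power emitted = 4πR²σT⁴. Equating and cancelling πR²:
T = ((1−a)S / 4σ)^(1/4) = (915 / (4 × 5.67×10⁻⁸))^(1/4) = (4.04×10^9)^(1/4).
T = 252 K.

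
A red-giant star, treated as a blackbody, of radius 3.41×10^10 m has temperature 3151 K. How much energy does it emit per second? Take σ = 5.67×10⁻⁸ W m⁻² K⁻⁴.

P ≈ 8.17×10^28 W

A = 4πr² = 4π × (3.41×10^10)² = 1.46×10^22 m².
P = σAT⁴ = 5.67×10⁻⁸ × 1.46×10^22 × (3151)⁴ = 5.67×10⁻⁸ × 1.46×10^22 × 9.86×10^13.
P = 8.17×10^28 W.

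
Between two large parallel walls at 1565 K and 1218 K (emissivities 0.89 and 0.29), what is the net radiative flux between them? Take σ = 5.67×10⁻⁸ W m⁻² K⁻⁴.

For two large parallel gray plates, q = σ(T₁⁴ − T₂⁴) / (1/ε₁ + 1/ε₂ − 1).
1/ε₁ + 1/ε₂ − 1 = 1/0.89 + 1/0.29 − 1 = 3.572.
T₁⁴ − T₂⁴ = 6.00×10^12 − 2.20×10^12 = 3.80×10^12 K⁴.
q = 5.67×10⁻⁸ × 3.80×10^12 / 3.572 = 60300 W/m².

q ≈ 60300 W/m²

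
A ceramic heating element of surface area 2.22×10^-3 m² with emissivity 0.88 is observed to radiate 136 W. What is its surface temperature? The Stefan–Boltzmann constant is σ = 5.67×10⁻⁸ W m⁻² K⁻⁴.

From P = εσAT⁴, T = (P / εσA)^(1/4) = (136 / (0.88 × 5.67×10⁻⁸ × 2.22×10^-3))^(1/4).
T = (1.23×10^12)^(1/4) = 1050 K.

T ≈ 1050 K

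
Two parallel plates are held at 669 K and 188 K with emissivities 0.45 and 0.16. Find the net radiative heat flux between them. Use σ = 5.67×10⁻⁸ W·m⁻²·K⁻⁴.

For two large parallel gray plates, q = σ(T₁⁴ − T₂⁴) / (1/ε₁ + 1/ε₂ − 1).
1/ε₁ + 1/ε₂ − 1 = 1/0.45 + 1/0.16 − 1 = 7.472.
T₁⁴ − T₂⁴ = 2.00×10^11 − 1.25×10^9 = 1.99×10^11 K⁴.
q = 5.67×10⁻⁸ × 1.99×10^11 / 7.472 = 1510 W/m².

q ≈ 1510 W/m²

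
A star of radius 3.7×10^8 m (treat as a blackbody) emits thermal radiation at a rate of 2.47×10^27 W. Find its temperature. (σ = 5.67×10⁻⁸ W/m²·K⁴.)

A = 4πr² = 4π × (3.7×10^8)² = 1.72×10^18 m².
From P = σAT⁴, T = (P / σA)^(1/4) = (2.47×10^27 / (5.67×10⁻⁸ × 1.72×10^18))^(1/4).
T = (2.53×10^16)^(1/4) = 12600 K.

T ≈ 12600 K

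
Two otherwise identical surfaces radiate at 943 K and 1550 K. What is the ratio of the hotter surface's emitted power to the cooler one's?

ratio ≈ 7.30

P ∝ T⁴, so the ratio is (1550/943)⁴ = (1.644)⁴ = 7.30.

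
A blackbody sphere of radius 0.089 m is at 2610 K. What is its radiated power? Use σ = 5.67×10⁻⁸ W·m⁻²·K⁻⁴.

P ≈ 2.62×10^5 W

A = 4πr² = 4π × (0.089)² = 0.0995 m².
P = σAT⁴ = 5.67×10⁻⁸ × 0.0995 × (2610)⁴ = 5.67×10⁻⁸ × 0.0995 × 4.64×10^13.
P = 2.62×10^5 W.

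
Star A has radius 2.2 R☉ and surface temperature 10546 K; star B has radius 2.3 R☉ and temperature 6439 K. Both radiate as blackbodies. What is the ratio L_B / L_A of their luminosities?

L = 4πR²σT⁴ ∝ R²T⁴, so L_B/L_A = (2.3/2.2)² × (6439/10546)⁴ = 1.09 × 0.139 = 0.152.

L_B/L_A ≈ 0.152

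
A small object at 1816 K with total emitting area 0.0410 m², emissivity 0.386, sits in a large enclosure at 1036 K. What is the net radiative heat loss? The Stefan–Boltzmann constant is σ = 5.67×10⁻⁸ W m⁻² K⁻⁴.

Q ≈ 8730 W

Q = εσA(T⁴ − T_s⁴). T⁴ − T_s⁴ = (1816)⁴ − (1036)⁴ = 1.09×10^13 − 1.15×10^12 = 9.72×10^12 K⁴.
Q = 0.386 × 5.67×10⁻⁸ × 0.0410 × 9.72×10^12 = 8730 W.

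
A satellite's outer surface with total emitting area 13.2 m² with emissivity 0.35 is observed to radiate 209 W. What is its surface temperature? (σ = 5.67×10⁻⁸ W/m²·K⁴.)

From P = εσAT⁴, T = (P / εσA)^(1/4) = (209 / (0.35 × 5.67×10⁻⁸ × 13.2))^(1/4).
T = (7.98×10^8)^(1/4) = 168 K.

T ≈ 168 K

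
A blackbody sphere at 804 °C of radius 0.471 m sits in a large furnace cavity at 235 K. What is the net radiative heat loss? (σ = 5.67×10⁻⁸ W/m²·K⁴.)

A = 4πr² = 4π × (0.471)² = 2.79 m².
Convert: 804 °C = 1077 K.
Q = σA(T⁴ − T_s⁴). T⁴ − T_s⁴ = (1077)⁴ − (235)⁴ = 1.35×10^12 − 3.05×10^9 = 1.34×10^12 K⁴.
Q = 5.67×10⁻⁸ × 2.79 × 1.34×10^12 = 2.12×10^5 W.

Q ≈ 2.12×10^5 W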